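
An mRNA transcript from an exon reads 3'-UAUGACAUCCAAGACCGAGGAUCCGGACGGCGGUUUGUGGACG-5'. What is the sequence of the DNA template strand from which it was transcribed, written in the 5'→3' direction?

5'-ATACTGTAGGTTCTGGCTCCTAGGCCTGCCGCCAAACACCTGC-3'

Written 5'→3' the mRNA is GCAGGUGUUUGGCGGCAGGCCUAGGAGCCAGAACCUACAGUAU, so the coding DNA strand is GCAGGTGTTTGGCGGCAGGCCTAGGAGCCAGAACCTACAGTAT. The template is its reverse complement.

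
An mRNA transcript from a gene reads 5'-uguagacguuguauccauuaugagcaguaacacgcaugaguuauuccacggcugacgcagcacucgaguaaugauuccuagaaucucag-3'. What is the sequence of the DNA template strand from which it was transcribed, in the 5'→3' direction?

Replace U with T to get the coding DNA strand: TGTAGACGTTGTATCCATTATGAGCAGTAACACGCATGAGTTATTCCACGGCTGACGCAGCACTCGAGTAATGATTCCTAGAATCTCAG. The template strand is its reverse complement (complement ACATCTGCAACATAGGTAATACTCGTCATTGTGCGTACTCAATAAGGTGCCGACTGCGTCGTGAGCTCATTACTAAGGATCTTAGAGTC, then reverse).

5'-CTGAGATTCTAGGAATCATTACTCGAGTGCTGCGTCAGCCGTGGAATAACTCATGCGTGTTACTGCTCATAATGGATACAACGTCTACA-3'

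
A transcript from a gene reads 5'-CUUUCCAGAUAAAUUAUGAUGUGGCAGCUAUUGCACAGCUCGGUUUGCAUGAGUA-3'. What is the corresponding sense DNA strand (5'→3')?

5'-CTTTCCAGATAAATTATGATGTGGCAGCTATTGCACAGCTCGGTTTGCATGAGTA-3'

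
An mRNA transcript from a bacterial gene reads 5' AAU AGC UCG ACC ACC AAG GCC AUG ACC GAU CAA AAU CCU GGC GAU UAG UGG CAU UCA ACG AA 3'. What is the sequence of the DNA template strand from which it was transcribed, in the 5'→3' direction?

Replace U with T to get the coding DNA strand: AATAGCTCGACCACCAAGGCCATGACCGATCAAAATCCTGGCGATTAGTGGCATTCAACGAA. The template strand is its reverse complement (complement TTATCGAGCTGGTGGTTCCGGTACTGGCTAGTTTTAGGACCGCTAATCACCGTAAGTTGCTT, then reverse).

5'-TTCGTTGAATGCCACTAATCGCCAGGATTTTGATCGGTCATGGCCTTGGTGGTCGAGCTATT-3'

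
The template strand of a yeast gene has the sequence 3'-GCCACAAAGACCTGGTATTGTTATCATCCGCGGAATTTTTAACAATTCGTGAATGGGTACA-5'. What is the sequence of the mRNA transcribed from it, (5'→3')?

5'-CGGUGUUUCUGGACCAUAACAAUAGUAGGCGCCUUAAAAAUUGUUAAGCACUUACCCAUGU-3'

Reading the template 3'→5' as shown, RNA polymerase pairs each base (A→U, T→A, G↔C) to build mRNA 5'→3' directly.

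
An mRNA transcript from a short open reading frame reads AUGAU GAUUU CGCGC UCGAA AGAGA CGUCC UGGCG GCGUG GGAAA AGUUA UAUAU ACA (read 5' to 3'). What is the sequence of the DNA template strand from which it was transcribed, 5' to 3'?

Replace U with T to get the coding DNA strand: ATGATGATTTCGCGCTCGAAAGAGACGTCCTGGCGGCGTGGGAAAAGTTATATATACA. The template strand is its reverse complement (complement TACTACTAAAGCGCGAGCTTTCTCTGCAGGACCGCCGCACCCTTTTCAATATATATGT, then reverse).

5'-TGTATATATAACTTTTCCCACGCCGCCAGGACGTCTCTTTCGAGCGCGAAATCATCAT-3'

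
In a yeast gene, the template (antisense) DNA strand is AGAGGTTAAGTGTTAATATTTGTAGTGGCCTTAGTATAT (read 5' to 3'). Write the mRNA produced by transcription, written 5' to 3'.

5′-AUAUACUAAGGCCACUACAAAUAUUAACACUUAACCUCU-3′

RNA polymerase reads the template 3'→5' and synthesizes mRNA 5'→3' by base-pairing (A→U, T→A, G↔C). The complement of the template is TCTCCAATTCACAATTATAAACATCACCGGAATCATATA; antiparallel, so 5'→3' the coding strand is ATATACTAAGGCCACTACAAATATTAACACTTAACCTCT. Replace T with U for the mRNA.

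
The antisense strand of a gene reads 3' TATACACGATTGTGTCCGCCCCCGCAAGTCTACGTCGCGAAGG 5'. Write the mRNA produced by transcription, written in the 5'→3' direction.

5'-AUAUGUGCUAACACAGGCGGGGGCGUUCAGAUGCAGCGCUUCC-3'

Reading the template 3'→5' as shown, RNA polymerase pairs each base (A→U, T→A, G↔C) to build mRNA 5'→3' directly.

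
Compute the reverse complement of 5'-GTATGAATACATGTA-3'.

Complement each base (A↔T, G↔C): CATACTTATGTACAT. Then reverse.

5'-TACATGTATTCATAC-3'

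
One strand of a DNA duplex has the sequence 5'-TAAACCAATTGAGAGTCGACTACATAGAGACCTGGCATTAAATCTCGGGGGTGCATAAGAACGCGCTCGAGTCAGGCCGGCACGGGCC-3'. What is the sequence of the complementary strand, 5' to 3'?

5′-GGCCCGTGCCGGCCTGACTCGAGCGCGTTCTTATGCACCCCCGAGATTTAATGCCAGGTCTCTATGTAGTCGACTCTCAATTGGTTTA-3′

The complement of TAAACCAATTGAGAGTCGACTACATAGAGACCTGGCATTAAATCTCGGGGGTGCATAAGAACGCGCTCGAGTCAGGCCGGCACGGGCC is ATTTGGTTAACTCTCAGCTGATGTATCTCTGGACCGTAATTTAGAGCCCCCACGTATTCTTGCGCGAGCTCAGTCCGGCCGTGCCCGG (A↔T, G↔C). DNA strands are antiparallel, so the complementary strand runs 3'→5'; reversing gives the 5'→3' form.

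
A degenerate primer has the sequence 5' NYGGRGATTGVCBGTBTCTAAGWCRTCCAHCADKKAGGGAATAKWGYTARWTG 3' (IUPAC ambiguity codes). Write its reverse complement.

5'-CAWYTARCWMTATTCCCTMMHTGDTGGAYGWCTTAGAVACVGBCAATCYCCRN-3'

Standard pairs A↔T, G↔C; ambiguity codes pair R↔Y, K↔M, W↔W, B↔V, D↔H, N↔N. Complement (NRCCYCTAACBGVCAVAGATTCWGYAGGTDGTHMMTCCCTTATMWCRATYWAC), then reverse for 5'→3'.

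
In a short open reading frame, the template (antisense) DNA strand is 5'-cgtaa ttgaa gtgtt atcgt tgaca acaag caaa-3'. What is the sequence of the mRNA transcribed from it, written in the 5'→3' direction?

5′-UUUGCUUGUUGUCAACGAUAACACUUCAAUUACG-3′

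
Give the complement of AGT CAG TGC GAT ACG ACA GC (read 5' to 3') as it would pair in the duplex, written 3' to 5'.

Base-pairing A↔T, G↔C gives the complement. The complementary strand is antiparallel, so paired with a 5'→3' strand it runs 3'→5'.

3'-TCAGTCACGCTATGCTGTCG-5'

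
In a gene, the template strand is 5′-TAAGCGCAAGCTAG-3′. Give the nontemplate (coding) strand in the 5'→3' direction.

5'-CTAGCTTGCGCTTA-3'

The coding strand is complementary and antiparallel to the template: take the complement (A↔T, G↔C) and reverse.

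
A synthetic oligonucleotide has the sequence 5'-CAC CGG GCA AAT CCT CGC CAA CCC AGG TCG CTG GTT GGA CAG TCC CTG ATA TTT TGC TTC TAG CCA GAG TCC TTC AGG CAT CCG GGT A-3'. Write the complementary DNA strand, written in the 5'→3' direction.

5'-TACCCGGATGCCTGAAGGACTCTGGCTAGAAGCAAAATATCAGGGACTGTCCAACCAGCGACCTGGGTTGGCGAGGATTTGCCCGGTG-3'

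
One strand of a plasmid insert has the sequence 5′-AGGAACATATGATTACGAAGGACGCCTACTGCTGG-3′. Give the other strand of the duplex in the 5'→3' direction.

The complement of AGGAACATATGATTACGAAGGACGCCTACTGCTGG is TCCTTGTATACTAATGCTTCCTGCGGATGACGACC (A↔T, G↔C). DNA strands are antiparallel, so the complementary strand runs 3'→5'; reversing gives the 5'→3' form.

5'-CCAGCAGTAGGCGTCCTTCGTAATCATATGTTCCT-3'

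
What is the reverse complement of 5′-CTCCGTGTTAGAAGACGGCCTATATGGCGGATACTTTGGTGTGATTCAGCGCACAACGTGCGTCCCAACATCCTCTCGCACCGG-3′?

5'-CCGGTGCGAGAGGATGTTGGGACGCACGTTGTGCGCTGAATCACACCAAAGTATCCGCCATATAGGCCGTCTTCTAACACGGAG-3'

Reading the sequence 3'→5' and pairing each base (A↔T, G↔C) gives the reverse complement directly.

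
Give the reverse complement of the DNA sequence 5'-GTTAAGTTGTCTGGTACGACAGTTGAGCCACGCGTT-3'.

Complement each base (A↔T, G↔C): CAATTCAACAGACCATGCTGTCAACTCGGTGCGCAA. Then reverse.

5'-AACGCGTGGCTCAACTGTCGTACCAGACAACTTAAC-3'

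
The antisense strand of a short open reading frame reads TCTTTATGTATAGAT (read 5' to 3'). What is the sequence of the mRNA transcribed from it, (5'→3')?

RNA polymerase reads the template 3'→5' and synthesizes mRNA 5'→3' by base-pairing (A→U, T→A, G↔C). The complement of the template is AGAAATACATATCTA; antiparallel, so 5'→3' the coding strand is ATCTATACATAAAGA. Replace T with U for the mRNA.

5'-AUCUAUACAUAAAGA-3'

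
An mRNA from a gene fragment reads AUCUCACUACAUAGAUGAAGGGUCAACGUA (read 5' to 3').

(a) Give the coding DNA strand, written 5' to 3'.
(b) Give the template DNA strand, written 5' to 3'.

(a) The coding strand matches the mRNA with U→T.
(b) The template strand is the reverse complement of the coding strand.

(a) 5′-ATCTCACTACATAGATGAAGGGTCAACGTA-3′
(b) 5'-TACGTTGACCCTTCATCTATGTAGTGAGAT-3'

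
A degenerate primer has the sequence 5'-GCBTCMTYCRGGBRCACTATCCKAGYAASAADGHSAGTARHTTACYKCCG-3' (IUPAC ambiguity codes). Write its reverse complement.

5'-CGGMRGTAADYTACTSDCHTTSTTRCTMGGATAGTGYVCCYGRAKGAVGC-3'

Standard pairs A↔T, G↔C; ambiguity codes pair R↔Y, M↔K, S↔S, B↔V, D↔H. Complement (CGVAGKARGYCCVYGTGATAGGMTCRTTSTTHCDSTCATYDAATGRMGGC), then reverse for 5'→3'.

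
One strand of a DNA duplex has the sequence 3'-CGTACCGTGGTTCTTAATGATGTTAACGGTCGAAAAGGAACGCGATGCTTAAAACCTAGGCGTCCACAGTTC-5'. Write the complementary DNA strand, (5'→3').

The strand is given 3'→5', so its complement runs 5'→3' in the same left-to-right order: pair each base A↔T, G↔C.

5'-GCATGGCACCAAGAATTACTACAATTGCCAGCTTTTCCTTGCGCTACGAATTTTGGATCCGCAGGTGTCAAG-3'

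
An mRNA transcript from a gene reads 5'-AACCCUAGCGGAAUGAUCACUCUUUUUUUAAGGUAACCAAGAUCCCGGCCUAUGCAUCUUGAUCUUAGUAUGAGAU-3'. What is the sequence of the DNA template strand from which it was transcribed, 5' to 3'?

5'-ATCTCATACTAAGATCAAGATGCATAGGCCGGGATCTTGGTTACCTTAAAAAAAGAGTGATCATTCCGCTAGGGTT-3'

Replace U with T to get the coding DNA strand: AACCCTAGCGGAATGATCACTCTTTTTTTAAGGTAACCAAGATCCCGGCCTATGCATCTTGATCTTAGTATGAGAT. The template strand is its reverse complement (complement TTGGGATCGCCTTACTAGTGAGAAAAAAATTCCATTGGTTCTAGGGCCGGATACGTAGAACTAGAATCATACTCTA, then reverse).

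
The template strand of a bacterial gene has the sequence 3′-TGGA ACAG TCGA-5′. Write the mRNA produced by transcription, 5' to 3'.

5'-ACCUUGUCAGCU-3'

Reading the template 3'→5' as shown, RNA polymerase pairs each base (A→U, T→A, G↔C) to build mRNA 5'→3' directly.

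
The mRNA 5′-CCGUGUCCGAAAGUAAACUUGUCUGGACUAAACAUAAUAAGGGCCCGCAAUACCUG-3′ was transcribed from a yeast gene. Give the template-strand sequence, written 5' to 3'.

5'-CAGGTATTGCGGGCCCTTATTATGTTTAGTCCAGACAAGTTTACTTTCGGACACGG-3'

Replace U with T to get the coding DNA strand: CCGTGTCCGAAAGTAAACTTGTCTGGACTAAACATAATAAGGGCCCGCAATACCTG. The template strand is its reverse complement (complement GGCACAGGCTTTCATTTGAACAGACCTGATTTGTATTATTCCCGGGCGTTATGGAC, then reverse).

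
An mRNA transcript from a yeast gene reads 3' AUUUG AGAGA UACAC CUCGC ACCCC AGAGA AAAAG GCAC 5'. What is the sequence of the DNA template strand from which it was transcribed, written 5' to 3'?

Written 5'→3' the mRNA is CACGGAAAAAGAGACCCCACGCUCCACAUAGAGAGUUUA, so the coding DNA strand is CACGGAAAAAGAGACCCCACGCTCCACATAGAGAGTTTA. The template is its reverse complement.

5'-TAAACTCTCTATGTGGAGCGTGGGGTCTCTTTTTCCGTG-3'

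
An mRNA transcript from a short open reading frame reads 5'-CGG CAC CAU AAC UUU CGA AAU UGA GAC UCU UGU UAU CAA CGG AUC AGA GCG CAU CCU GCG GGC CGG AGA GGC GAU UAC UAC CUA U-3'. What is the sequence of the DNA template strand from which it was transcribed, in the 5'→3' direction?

5'-ATAGGTAGTAATCGCCTCTCCGGCCCGCAGGATGCGCTCTGATCCGTTGATAACAAGAGTCTCAATTTCGAAAGTTATGGTGCCG-3'

Replace U with T to get the coding DNA strand: CGGCACCATAACTTTCGAAATTGAGACTCTTGTTATCAACGGATCAGAGCGCATCCTGCGGGCCGGAGAGGCGATTACTACCTAT. The template strand is its reverse complement (complement GCCGTGGTATTGAAAGCTTTAACTCTGAGAACAATAGTTGCCTAGTCTCGCGTAGGACGCCCGGCCTCTCCGCTAATGATGGATA, then reverse).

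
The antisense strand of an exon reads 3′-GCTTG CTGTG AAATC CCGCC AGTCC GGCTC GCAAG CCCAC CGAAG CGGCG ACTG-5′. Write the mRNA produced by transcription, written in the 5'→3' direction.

5'-CGAACGACACUUUAGGGCGGUCAGGCCGAGCGUUCGGGUGGCUUCGCCGCUGAC-3'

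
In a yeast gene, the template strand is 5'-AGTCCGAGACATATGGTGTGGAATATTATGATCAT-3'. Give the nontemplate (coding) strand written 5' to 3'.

5′-ATGATCATAATATTCCACACCATATGTCTCGGACT-3′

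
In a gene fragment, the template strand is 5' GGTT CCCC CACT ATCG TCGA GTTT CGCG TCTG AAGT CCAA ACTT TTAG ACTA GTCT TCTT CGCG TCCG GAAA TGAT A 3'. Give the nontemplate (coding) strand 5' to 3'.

5'-TATCATTTCCGGACGCGAAGAAGACTAGTCTAAAAGTTTGGACTTCAGACGCGAAACTCGACGATAGTGGGGGAACC-3'

The coding strand is complementary and antiparallel to the template: take the complement (A↔T, G↔C) and reverse.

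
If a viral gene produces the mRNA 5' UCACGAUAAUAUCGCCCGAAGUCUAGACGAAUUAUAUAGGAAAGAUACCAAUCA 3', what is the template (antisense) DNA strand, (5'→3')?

5'-TGATTGGTATCTTTCCTATATAATTCGTCTAGACTTCGGGCGATATTATCGTGA-3'

Replace U with T to get the coding DNA strand: TCACGATAATATCGCCCGAAGTCTAGACGAATTATATAGGAAAGATACCAATCA. The template strand is its reverse complement (complement AGTGCTATTATAGCGGGCTTCAGATCTGCTTAATATATCCTTTCTATGGTTAGT, then reverse).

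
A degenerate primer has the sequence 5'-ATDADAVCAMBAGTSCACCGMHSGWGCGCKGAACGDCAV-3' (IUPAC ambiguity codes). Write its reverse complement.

Standard pairs A↔T, G↔C; ambiguity codes pair M↔K, W↔W, S↔S, B↔V, D↔H. Complement (TAHTHTBGTKVTCASGTGGCKDSCWCGCGMCTTGCHGTB), then reverse for 5'→3'.

5'-BTGHCGTTCMGCGCWCSDKCGGTGSACTVKTGBTHTHAT-3'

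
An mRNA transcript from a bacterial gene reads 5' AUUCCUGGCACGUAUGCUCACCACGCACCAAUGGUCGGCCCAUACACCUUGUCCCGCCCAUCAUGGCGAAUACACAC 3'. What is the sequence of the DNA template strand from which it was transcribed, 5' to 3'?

Replace U with T to get the coding DNA strand: ATTCCTGGCACGTATGCTCACCACGCACCAATGGTCGGCCCATACACCTTGTCCCGCCCATCATGGCGAATACACAC. The template strand is its reverse complement (complement TAAGGACCGTGCATACGAGTGGTGCGTGGTTACCAGCCGGGTATGTGGAACAGGGCGGGTAGTACCGCTTATGTGTG, then reverse).

5′-GTGTGTATTCGCCATGATGGGCGGGACAAGGTGTATGGGCCGACCATTGGTGCGTGGTGAGCATACGTGCCAGGAAT-3′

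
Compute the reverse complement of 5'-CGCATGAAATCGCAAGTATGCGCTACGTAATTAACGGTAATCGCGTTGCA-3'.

Complement each base (A↔T, G↔C): GCGTACTTTAGCGTTCATACGCGATGCATTAATTGCCATTAGCGCAACGT. Then reverse.

5'-TGCAACGCGATTACCGTTAATTACGTAGCGCATACTTGCGATTTCATGCG-3'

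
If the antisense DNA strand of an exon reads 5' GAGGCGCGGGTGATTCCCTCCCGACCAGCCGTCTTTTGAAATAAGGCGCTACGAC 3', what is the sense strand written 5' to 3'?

5'-GTCGTAGCGCCTTATTTCAAAAGACGGCTGGTCGGGAGGGAATCACCCGCGCCTC-3'

The coding strand is complementary and antiparallel to the template: take the complement (A↔T, G↔C) and reverse.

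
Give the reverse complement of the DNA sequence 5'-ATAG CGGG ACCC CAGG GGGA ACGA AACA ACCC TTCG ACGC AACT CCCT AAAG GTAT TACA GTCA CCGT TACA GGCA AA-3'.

5'-TTTGCCTGTAACGGTGACTGTAATACCTTTAGGGAGTTGCGTCGAAGGGTTGTTTCGTTCCCCCTGGGGTCCCGCTAT-3'

Complement each base (A↔T, G↔C): TATCGCCCTGGGGTCCCCCTTGCTTTGTTGGGAAGCTGCGTTGAGGGATTTCCATAATGTCAGTGGCAATGTCCGTTT. Then reverse.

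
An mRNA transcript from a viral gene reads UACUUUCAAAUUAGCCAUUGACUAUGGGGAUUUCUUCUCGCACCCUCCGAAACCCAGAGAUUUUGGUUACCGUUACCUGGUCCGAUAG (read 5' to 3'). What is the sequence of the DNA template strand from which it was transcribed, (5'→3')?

5'-CTATCGGACCAGGTAACGGTAACCAAAATCTCTGGGTTTCGGAGGGTGCGAGAAGAAATCCCCATAGTCAATGGCTAATTTGAAAGTA-3'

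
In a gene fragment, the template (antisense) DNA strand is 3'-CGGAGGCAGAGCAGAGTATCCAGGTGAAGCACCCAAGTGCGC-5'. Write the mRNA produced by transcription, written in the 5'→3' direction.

5′-GCCUCCGUCUCGUCUCAUAGGUCCACUUCGUGGGUUCACGCG-3′

Reading the template 3'→5' as shown, RNA polymerase pairs each base (A→U, T→A, G↔C) to build mRNA 5'→3' directly.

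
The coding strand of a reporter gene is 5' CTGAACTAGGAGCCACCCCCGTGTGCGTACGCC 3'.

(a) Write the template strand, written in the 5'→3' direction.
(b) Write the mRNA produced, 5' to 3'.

(a) 5'-GGCGTACGCACACGGGGGTGGCTCCTAGTTCAG-3'
(b) 5'-CUGAACUAGGAGCCACCCCCGUGUGCGUACGCC-3'

(a) The template strand is the reverse complement of the coding strand: complement GACTTGATCCTCGGTGGGGGCACACGCATGCGG, then reverse.
(b) mRNA matches the coding strand with T→U.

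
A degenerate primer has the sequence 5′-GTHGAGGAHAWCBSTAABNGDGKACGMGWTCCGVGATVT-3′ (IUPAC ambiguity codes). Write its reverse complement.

5'-ABATCBCGGAWCKCGTMCHCNVTTASVGWTDTCCTCDAC-3'

Standard pairs A↔T, G↔C; ambiguity codes pair M↔K, W↔W, S↔S, B↔V, D↔H, N↔N. Complement (CADCTCCTDTWGVSATTVNCHCMTGCKCWAGGCBCTABA), then reverse for 5'→3'.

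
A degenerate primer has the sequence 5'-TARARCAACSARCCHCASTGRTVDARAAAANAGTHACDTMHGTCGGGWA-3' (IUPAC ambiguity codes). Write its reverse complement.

5′-TWCCCGACDKAHGTDACTNTTTTYTHBAYCASTGDGGYTSGTTGYTYTA-3′

Standard pairs A↔T, G↔C; ambiguity codes pair R↔Y, M↔K, W↔W, S↔S, D↔H, V↔B, N↔N. Complement (ATYTYGTTGSTYGGDGTSACYABHTYTTTTNTCADTGHAKDCAGCCCWT), then reverse for 5'→3'.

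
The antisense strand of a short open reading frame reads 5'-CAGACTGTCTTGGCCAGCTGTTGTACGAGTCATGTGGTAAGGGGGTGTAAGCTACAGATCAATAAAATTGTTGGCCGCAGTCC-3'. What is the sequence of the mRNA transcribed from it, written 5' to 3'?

The mRNA has the sequence of the coding strand (reverse complement of the template) with T→U. Reverse complement of CAGACTGTCTTGGCCAGCTGTTGTACGAGTCATGTGGTAAGGGGGTGTAAGCTACAGATCAATAAAATTGTTGGCCGCAGTCC is GGACTGCGGCCAACAATTTTATTGATCTGTAGCTTACACCCCCTTACCACATGACTCGTACAACAGCTGGCCAAGACAGTCTG; then T→U.

5'-GGACUGCGGCCAACAAUUUUAUUGAUCUGUAGCUUACACCCCCUUACCACAUGACUCGUACAACAGCUGGCCAAGACAGUCUG-3'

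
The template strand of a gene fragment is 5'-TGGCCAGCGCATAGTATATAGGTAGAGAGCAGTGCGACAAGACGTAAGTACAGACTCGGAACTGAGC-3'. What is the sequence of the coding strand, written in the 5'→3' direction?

5'-GCTCAGTTCCGAGTCTGTACTTACGTCTTGTCGCACTGCTCTCTACCTATATACTATGCGCTGGCCA-3'

The coding strand is complementary and antiparallel to the template: take the complement (A↔T, G↔C) and reverse.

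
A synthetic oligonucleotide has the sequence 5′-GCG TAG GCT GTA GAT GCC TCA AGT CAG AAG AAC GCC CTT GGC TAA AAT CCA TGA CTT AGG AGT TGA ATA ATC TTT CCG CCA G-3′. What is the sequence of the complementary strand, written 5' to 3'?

Pairing A↔T and G↔C gives CGCATCCGACATCTACGGAGTTCAGTCTTCTTGCGGGAACCGATTTTAGGTACTGAATCCTCAACTTATTAGAAAGGCGGTC, running 3'→5'. Reverse for the 5'→3' convention.

5'-CTGGCGGAAAGATTATTCAACTCCTAAGTCATGGATTTTAGCCAAGGGCGTTCTTCTGACTTGAGGCATCTACAGCCTACGC-3'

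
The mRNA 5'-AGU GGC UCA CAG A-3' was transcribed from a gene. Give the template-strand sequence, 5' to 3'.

5'-TCTGTGAGCCACT-3'

Replace U with T to get the coding DNA strand: AGTGGCTCACAGA. The template strand is its reverse complement (complement TCACCGAGTGTCT, then reverse).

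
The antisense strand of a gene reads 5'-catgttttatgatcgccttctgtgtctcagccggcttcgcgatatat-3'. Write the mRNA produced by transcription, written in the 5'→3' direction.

5'-AUAUAUCGCGAAGCCGGCUGAGACACAGAAGGCGAUCAUAAAACAUG-3'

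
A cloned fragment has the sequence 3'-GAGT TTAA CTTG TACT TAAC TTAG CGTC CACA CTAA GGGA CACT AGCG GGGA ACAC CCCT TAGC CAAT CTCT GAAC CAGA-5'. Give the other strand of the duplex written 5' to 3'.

The strand is given 3'→5', so its complement runs 5'→3' in the same left-to-right order: pair each base A↔T, G↔C.

5'-CTCAAATTGAACATGAATTGAATCGCAGGTGTGATTCCCTGTGATCGCCCCTTGTGGGGAATCGGTTAGAGACTTGGTCT-3'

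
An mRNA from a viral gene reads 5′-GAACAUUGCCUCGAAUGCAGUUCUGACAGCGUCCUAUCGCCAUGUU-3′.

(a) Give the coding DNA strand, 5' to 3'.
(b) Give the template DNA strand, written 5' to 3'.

(a) 5'-GAACATTGCCTCGAATGCAGTTCTGACAGCGTCCTATCGCCATGTT-3'
(b) 5'-AACATGGCGATAGGACGCTGTCAGAACTGCATTCGAGGCAATGTTC-3'

(a) The coding strand matches the mRNA with U→T.
(b) The template strand is the reverse complement of the coding strand.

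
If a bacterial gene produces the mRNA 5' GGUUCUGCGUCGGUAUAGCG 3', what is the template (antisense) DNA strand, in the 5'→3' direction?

Replace U with T to get the coding DNA strand: GGTTCTGCGTCGGTATAGCG. The template strand is its reverse complement (complement CCAAGACGCAGCCATATCGC, then reverse).

5'-CGCTATACCGACGCAGAACC-3'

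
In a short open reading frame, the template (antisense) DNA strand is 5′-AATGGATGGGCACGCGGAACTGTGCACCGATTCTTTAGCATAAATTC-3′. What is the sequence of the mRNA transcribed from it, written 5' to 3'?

The mRNA has the sequence of the coding strand (reverse complement of the template) with T→U. Reverse complement of AATGGATGGGCACGCGGAACTGTGCACCGATTCTTTAGCATAAATTC is GAATTTATGCTAAAGAATCGGTGCACAGTTCCGCGTGCCCATCCATT; then T→U.

5'-GAAUUUAUGCUAAAGAAUCGGUGCACAGUUCCGCGUGCCCAUCCAUU-3'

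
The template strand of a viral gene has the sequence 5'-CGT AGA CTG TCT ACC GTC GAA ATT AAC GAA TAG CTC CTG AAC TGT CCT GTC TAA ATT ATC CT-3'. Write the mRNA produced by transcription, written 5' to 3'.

RNA polymerase reads the template 3'→5' and synthesizes mRNA 5'→3' by base-pairing (A→U, T→A, G↔C). The complement of the template is GCATCTGACAGATGGCAGCTTTAATTGCTTATCGAGGACTTGACAGGACAGATTTAATAGGA; antiparallel, so 5'→3' the coding strand is AGGATAATTTAGACAGGACAGTTCAGGAGCTATTCGTTAATTTCGACGGTAGACAGTCTACG. Replace T with U for the mRNA.

5'-AGGAUAAUUUAGACAGGACAGUUCAGGAGCUAUUCGUUAAUUUCGACGGUAGACAGUCUACG-3'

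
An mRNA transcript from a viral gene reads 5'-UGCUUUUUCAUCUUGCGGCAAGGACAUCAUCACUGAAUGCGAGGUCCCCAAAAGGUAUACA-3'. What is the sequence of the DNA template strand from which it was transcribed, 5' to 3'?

Replace U with T to get the coding DNA strand: TGCTTTTTCATCTTGCGGCAAGGACATCATCACTGAATGCGAGGTCCCCAAAAGGTATACA. The template strand is its reverse complement (complement ACGAAAAAGTAGAACGCCGTTCCTGTAGTAGTGACTTACGCTCCAGGGGTTTTCCATATGT, then reverse).

5'-TGTATACCTTTTGGGGACCTCGCATTCAGTGATGATGTCCTTGCCGCAAGATGAAAAAGCA-3'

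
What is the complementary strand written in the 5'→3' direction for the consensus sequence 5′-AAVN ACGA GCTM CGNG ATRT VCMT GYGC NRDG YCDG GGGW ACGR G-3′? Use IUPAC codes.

5'-CYCGTWCCCCHGRCHYNGCRCAKGBAYATCNCGKAGCTCGTNBTT-3'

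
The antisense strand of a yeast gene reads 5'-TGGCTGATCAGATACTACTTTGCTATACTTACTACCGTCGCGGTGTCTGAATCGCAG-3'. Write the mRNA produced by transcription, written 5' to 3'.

RNA polymerase reads the template 3'→5' and synthesizes mRNA 5'→3' by base-pairing (A→U, T→A, G↔C). The complement of the template is ACCGACTAGTCTATGATGAAACGATATGAATGATGGCAGCGCCACAGACTTAGCGTC; antiparallel, so 5'→3' the coding strand is CTGCGATTCAGACACCGCGACGGTAGTAAGTATAGCAAAGTAGTATCTGATCAGCCA. Replace T with U for the mRNA.

5'-CUGCGAUUCAGACACCGCGACGGUAGUAAGUAUAGCAAAGUAGUAUCUGAUCAGCCA-3'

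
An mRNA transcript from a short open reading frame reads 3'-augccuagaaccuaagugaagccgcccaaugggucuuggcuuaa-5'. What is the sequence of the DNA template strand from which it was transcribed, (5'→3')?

Written 5'→3' the mRNA is AAUUCGGUUCUGGGUAACCCGCCGAAGUGAAUCCAAGAUCCGUA, so the coding DNA strand is AATTCGGTTCTGGGTAACCCGCCGAAGTGAATCCAAGATCCGTA. The template is its reverse complement.

5′-TACGGATCTTGGATTCACTTCGGCGGGTTACCCAGAACCGAATT-3′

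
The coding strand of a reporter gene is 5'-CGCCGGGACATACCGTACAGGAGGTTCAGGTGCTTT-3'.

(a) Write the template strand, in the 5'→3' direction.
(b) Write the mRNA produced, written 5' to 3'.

(a) The template strand is the reverse complement of the coding strand: complement GCGGCCCTGTATGGCATGTCCTCCAAGTCCACGAAA, then reverse.
(b) mRNA matches the coding strand with T→U.

(a) 5'-AAAGCACCTGAACCTCCTGTACGGTATGTCCCGGCG-3'
(b) 5'-CGCCGGGACAUACCGUACAGGAGGUUCAGGUGCUUU-3'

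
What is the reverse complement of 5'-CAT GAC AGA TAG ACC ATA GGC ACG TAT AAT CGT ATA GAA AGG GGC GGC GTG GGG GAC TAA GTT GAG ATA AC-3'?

Reading the sequence 3'→5' and pairing each base (A↔T, G↔C) gives the reverse complement directly.

5'-GTTATCTCAACTTAGTCCCCCACGCCGCCCCTTTCTATACGATTATACGTGCCTATGGTCTATCTGTCATG-3'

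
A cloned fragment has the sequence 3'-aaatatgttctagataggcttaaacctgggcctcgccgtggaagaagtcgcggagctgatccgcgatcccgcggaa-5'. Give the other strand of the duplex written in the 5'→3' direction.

5′-TTTATACAAGATCTATCCGAATTTGGACCCGGAGCGGCACCTTCTTCAGCGCCTCGACTAGGCGCTAGGGCGCCTT-3′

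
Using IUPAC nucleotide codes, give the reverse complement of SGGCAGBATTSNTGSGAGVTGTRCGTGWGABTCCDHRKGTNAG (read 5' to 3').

5′-CTNACMYDHGGAVTCWCACGYACABCTCSCANSAATVCTGCCS-3′

Standard pairs A↔T, G↔C; ambiguity codes pair R↔Y, K↔M, W↔W, S↔S, B↔V, D↔H, N↔N. Complement (SCCGTCVTAASNACSCTCBACAYGCACWCTVAGGHDYMCANTC), then reverse for 5'→3'.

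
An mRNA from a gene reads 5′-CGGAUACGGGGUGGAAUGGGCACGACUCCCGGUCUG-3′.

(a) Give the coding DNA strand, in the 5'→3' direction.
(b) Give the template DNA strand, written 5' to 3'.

(a) The coding strand matches the mRNA with U→T.
(b) The template strand is the reverse complement of the coding strand.

(a) 5'-CGGATACGGGGTGGAATGGGCACGACTCCCGGTCTG-3'
(b) 5'-CAGACCGGGAGTCGTGCCCATTCCACCCCGTATCCG-3'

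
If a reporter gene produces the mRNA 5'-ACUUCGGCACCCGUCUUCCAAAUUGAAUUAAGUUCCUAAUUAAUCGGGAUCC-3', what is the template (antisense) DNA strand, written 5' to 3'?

5'-GGATCCCGATTAATTAGGAACTTAATTCAATTTGGAAGACGGGTGCCGAAGT-3'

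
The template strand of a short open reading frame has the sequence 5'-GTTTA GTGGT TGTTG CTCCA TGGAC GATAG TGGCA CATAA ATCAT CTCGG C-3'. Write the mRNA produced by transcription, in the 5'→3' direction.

RNA polymerase reads the template 3'→5' and synthesizes mRNA 5'→3' by base-pairing (A→U, T→A, G↔C). The complement of the template is CAAATCACCAACAACGAGGTACCTGCTATCACCGTGTATTTAGTAGAGCCG; antiparallel, so 5'→3' the coding strand is GCCGAGATGATTTATGTGCCACTATCGTCCATGGAGCAACAACCACTAAAC. Replace T with U for the mRNA.

5'-GCCGAGAUGAUUUAUGUGCCACUAUCGUCCAUGGAGCAACAACCACUAAAC-3'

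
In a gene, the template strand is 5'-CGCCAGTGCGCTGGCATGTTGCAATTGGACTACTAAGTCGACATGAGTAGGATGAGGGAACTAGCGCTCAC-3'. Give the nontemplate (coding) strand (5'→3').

The coding strand is complementary and antiparallel to the template: take the complement (A↔T, G↔C) and reverse.

5'-GTGAGCGCTAGTTCCCTCATCCTACTCATGTCGACTTAGTAGTCCAATTGCAACATGCCAGCGCACTGGCG-3'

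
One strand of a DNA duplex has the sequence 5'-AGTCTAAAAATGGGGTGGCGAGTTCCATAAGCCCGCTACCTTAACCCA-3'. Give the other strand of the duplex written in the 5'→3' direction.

5'-TGGGTTAAGGTAGCGGGCTTATGGAACTCGCCACCCCATTTTTAGACT-3'

Pairing A↔T and G↔C gives TCAGATTTTTACCCCACCGCTCAAGGTATTCGGGCGATGGAATTGGGT, running 3'→5'. Reverse for the 5'→3' convention.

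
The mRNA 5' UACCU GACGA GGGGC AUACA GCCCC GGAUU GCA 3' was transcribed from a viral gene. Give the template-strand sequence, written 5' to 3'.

Replace U with T to get the coding DNA strand: TACCTGACGAGGGGCATACAGCCCCGGATTGCA. The template strand is its reverse complement (complement ATGGACTGCTCCCCGTATGTCGGGGCCTAACGT, then reverse).

5′-TGCAATCCGGGGCTGTATGCCCCTCGTCAGGTA-3′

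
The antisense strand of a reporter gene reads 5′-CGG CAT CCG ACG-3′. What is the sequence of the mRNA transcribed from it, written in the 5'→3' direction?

The mRNA has the sequence of the coding strand (reverse complement of the template) with T→U. Reverse complement of CGGCATCCGACG is CGTCGGATGCCG; then T→U.

5′-CGUCGGAUGCCG-3′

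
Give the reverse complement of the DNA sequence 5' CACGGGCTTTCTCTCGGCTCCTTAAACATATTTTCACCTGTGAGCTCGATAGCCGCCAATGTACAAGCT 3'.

5'-AGCTTGTACATTGGCGGCTATCGAGCTCACAGGTGAAAATATGTTTAAGGAGCCGAGAGAAAGCCCGTG-3'

Complement each base (A↔T, G↔C): GTGCCCGAAAGAGAGCCGAGGAATTTGTATAAAAGTGGACACTCGAGCTATCGGCGGTTACATGTTCGA. Then reverse.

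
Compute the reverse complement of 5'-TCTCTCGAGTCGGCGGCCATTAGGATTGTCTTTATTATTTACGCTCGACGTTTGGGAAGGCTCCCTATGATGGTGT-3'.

Reading the sequence 3'→5' and pairing each base (A↔T, G↔C) gives the reverse complement directly.

5'-ACACCATCATAGGGAGCCTTCCCAAACGTCGAGCGTAAATAATAAAGACAATCCTAATGGCCGCCGACTCGAGAGA-3'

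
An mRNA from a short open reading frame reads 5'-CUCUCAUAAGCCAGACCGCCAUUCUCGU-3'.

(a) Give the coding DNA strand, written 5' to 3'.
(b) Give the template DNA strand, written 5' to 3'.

(a) 5′-CTCTCATAAGCCAGACCGCCATTCTCGT-3′
(b) 5′-ACGAGAATGGCGGTCTGGCTTATGAGAG-3′

(a) The coding strand matches the mRNA with U→T.
(b) The template strand is the reverse complement of the coding strand.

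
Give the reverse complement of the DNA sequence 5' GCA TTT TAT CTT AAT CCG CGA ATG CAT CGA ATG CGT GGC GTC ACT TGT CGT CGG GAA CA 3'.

5′-TGTTCCCGACGACAAGTGACGCCACGCATTCGATGCATTCGCGGATTAAGATAAAATGC-3′

Complement each base (A↔T, G↔C): CGTAAAATAGAATTAGGCGCTTACGTAGCTTACGCACCGCAGTGAACAGCAGCCCTTGT. Then reverse.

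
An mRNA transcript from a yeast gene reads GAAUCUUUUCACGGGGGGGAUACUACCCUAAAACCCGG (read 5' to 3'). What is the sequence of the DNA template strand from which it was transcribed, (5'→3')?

5'-CCGGGTTTTAGGGTAGTATCCCCCCCGTGAAAAGATTC-3'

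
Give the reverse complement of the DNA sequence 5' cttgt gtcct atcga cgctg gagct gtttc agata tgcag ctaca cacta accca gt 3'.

5'-ACTGGGTTAGTGTGTAGCTGCATATCTGAAACAGCTCCAGCGTCGATAGGACACAAG-3'

Reading the sequence 3'→5' and pairing each base (A↔T, G↔C) gives the reverse complement directly.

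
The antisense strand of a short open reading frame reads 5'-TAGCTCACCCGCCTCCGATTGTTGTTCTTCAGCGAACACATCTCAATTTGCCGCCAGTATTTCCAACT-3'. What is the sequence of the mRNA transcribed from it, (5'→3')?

The mRNA has the sequence of the coding strand (reverse complement of the template) with T→U. Reverse complement of TAGCTCACCCGCCTCCGATTGTTGTTCTTCAGCGAACACATCTCAATTTGCCGCCAGTATTTCCAACT is AGTTGGAAATACTGGCGGCAAATTGAGATGTGTTCGCTGAAGAACAACAATCGGAGGCGGGTGAGCTA; then T→U.

5'-AGUUGGAAAUACUGGCGGCAAAUUGAGAUGUGUUCGCUGAAGAACAACAAUCGGAGGCGGGUGAGCUA-3'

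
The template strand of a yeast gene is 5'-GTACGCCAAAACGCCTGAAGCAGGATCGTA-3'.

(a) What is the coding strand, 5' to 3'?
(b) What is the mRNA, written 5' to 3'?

(a) The coding strand is the reverse complement of the template: complement CATGCGGTTTTGCGGACTTCGTCCTAGCAT, then reverse.
(b) mRNA has the coding-strand sequence with T→U.

(a) 5'-TACGATCCTGCTTCAGGCGTTTTGGCGTAC-3'
(b) 5'-UACGAUCCUGCUUCAGGCGUUUUGGCGUAC-3'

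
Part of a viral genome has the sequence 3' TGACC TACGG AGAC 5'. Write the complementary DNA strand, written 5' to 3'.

5'-ACTGGATGCCTCTG-3'

The strand is given 3'→5', so its complement runs 5'→3' in the same left-to-right order: pair each base A↔T, G↔C.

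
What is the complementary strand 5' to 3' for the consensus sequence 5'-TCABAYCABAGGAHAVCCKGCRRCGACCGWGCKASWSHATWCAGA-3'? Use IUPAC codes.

5'-TCTGWATDSWSTMGCWCGGTCGYYGCMGGBTDTCCTVTGRTVTGA-3'

Standard pairs A↔T, G↔C; ambiguity codes pair R↔Y, K↔M, W↔W, S↔S, B↔V, H↔D. Complement (AGTVTRGTVTCCTDTBGGMCGYYGCTGGCWCGMTSWSDTAWGTCT), then reverse for 5'→3'.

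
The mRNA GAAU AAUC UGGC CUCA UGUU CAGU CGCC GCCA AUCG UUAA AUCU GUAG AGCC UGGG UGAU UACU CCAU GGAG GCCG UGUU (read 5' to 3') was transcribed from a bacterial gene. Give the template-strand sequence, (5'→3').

5'-AACACGGCCTCCATGGAGTAATCACCCAGGCTCTACAGATTTAACGATTGGCGGCGACTGAACATGAGGCCAGATTATTC-3'

Replace U with T to get the coding DNA strand: GAATAATCTGGCCTCATGTTCAGTCGCCGCCAATCGTTAAATCTGTAGAGCCTGGGTGATTACTCCATGGAGGCCGTGTT. The template strand is its reverse complement (complement CTTATTAGACCGGAGTACAAGTCAGCGGCGGTTAGCAATTTAGACATCTCGGACCCACTAATGAGGTACCTCCGGCACAA, then reverse).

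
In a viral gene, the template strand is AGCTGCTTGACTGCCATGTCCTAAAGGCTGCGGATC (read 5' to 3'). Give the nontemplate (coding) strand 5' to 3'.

5′-GATCCGCAGCCTTTAGGACATGGCAGTCAAGCAGCT-3′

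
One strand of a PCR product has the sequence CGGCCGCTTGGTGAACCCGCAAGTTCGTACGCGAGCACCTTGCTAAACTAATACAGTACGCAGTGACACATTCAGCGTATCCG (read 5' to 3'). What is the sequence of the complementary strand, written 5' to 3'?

The complement of CGGCCGCTTGGTGAACCCGCAAGTTCGTACGCGAGCACCTTGCTAAACTAATACAGTACGCAGTGACACATTCAGCGTATCCG is GCCGGCGAACCACTTGGGCGTTCAAGCATGCGCTCGTGGAACGATTTGATTATGTCATGCGTCACTGTGTAAGTCGCATAGGC (A↔T, G↔C). DNA strands are antiparallel, so the complementary strand runs 3'→5'; reversing gives the 5'→3' form.

5′-CGGATACGCTGAATGTGTCACTGCGTACTGTATTAGTTTAGCAAGGTGCTCGCGTACGAACTTGCGGGTTCACCAAGCGGCCG-3′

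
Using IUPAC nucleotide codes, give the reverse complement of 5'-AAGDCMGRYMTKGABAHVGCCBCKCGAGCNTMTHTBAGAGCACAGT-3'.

5'-ACTGTGCTCTVADAKANGCTCGMGVGGCBDTVTCMAKRYCKGHCTT-3'

Standard pairs A↔T, G↔C; ambiguity codes pair R↔Y, M↔K, B↔V, D↔H, N↔N. Complement (TTCHGKCYRKAMCTVTDBCGGVGMGCTCGNAKADAVTCTCGTGTCA), then reverse for 5'→3'.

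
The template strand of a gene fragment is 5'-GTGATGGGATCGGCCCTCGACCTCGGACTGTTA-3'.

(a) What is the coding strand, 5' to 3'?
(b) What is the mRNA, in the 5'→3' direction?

(a) The coding strand is the reverse complement of the template: complement CACTACCCTAGCCGGGAGCTGGAGCCTGACAAT, then reverse.
(b) mRNA has the coding-strand sequence with T→U.

(a) 5'-TAACAGTCCGAGGTCGAGGGCCGATCCCATCAC-3'
(b) 5'-UAACAGUCCGAGGUCGAGGGCCGAUCCCAUCAC-3'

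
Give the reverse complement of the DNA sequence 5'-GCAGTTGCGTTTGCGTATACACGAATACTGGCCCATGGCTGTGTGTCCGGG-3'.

5'-CCCGGACACACAGCCATGGGCCAGTATTCGTGTATACGCAAACGCAACTGC-3'

Reading the sequence 3'→5' and pairing each base (A↔T, G↔C) gives the reverse complement directly.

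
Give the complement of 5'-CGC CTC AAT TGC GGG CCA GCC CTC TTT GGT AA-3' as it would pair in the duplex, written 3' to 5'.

Base-pairing A↔T, G↔C gives the complement. The complementary strand is antiparallel, so paired with a 5'→3' strand it runs 3'→5'.

3'-GCGGAGTTAACGCCCGGTCGGGAGAAACCATT-5'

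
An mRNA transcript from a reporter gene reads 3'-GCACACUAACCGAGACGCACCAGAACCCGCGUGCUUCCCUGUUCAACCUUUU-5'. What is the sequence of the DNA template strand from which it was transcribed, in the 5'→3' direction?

5'-CGTGTGATTGGCTCTGCGTGGTCTTGGGCGCACGAAGGGACAAGTTGGAAAA-3'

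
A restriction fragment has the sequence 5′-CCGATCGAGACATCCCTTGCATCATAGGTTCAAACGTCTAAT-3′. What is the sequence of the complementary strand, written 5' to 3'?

The complement of CCGATCGAGACATCCCTTGCATCATAGGTTCAAACGTCTAAT is GGCTAGCTCTGTAGGGAACGTAGTATCCAAGTTTGCAGATTA (A↔T, G↔C). DNA strands are antiparallel, so the complementary strand runs 3'→5'; reversing gives the 5'→3' form.

5′-ATTAGACGTTTGAACCTATGATGCAAGGGATGTCTCGATCGG-3′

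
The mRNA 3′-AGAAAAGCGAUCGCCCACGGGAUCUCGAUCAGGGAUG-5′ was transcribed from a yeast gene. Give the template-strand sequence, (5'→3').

Written 5'→3' the mRNA is GUAGGGACUAGCUCUAGGGCACCCGCUAGCGAAAAGA, so the coding DNA strand is GTAGGGACTAGCTCTAGGGCACCCGCTAGCGAAAAGA. The template is its reverse complement.

5'-TCTTTTCGCTAGCGGGTGCCCTAGAGCTAGTCCCTAC-3'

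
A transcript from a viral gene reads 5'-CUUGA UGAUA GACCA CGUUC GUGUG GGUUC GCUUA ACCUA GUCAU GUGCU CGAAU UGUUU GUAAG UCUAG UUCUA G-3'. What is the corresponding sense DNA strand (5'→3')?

The coding DNA strand has the same 5'→3' sequence as the mRNA with U replaced by T.

5'-CTTGATGATAGACCACGTTCGTGTGGGTTCGCTTAACCTAGTCATGTGCTCGAATTGTTTGTAAGTCTAGTTCTAG-3'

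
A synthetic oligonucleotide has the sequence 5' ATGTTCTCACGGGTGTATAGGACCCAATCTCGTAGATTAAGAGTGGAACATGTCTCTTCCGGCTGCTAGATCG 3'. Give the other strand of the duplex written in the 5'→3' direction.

5'-CGATCTAGCAGCCGGAAGAGACATGTTCCACTCTTAATCTACGAGATTGGGTCCTATACACCCGTGAGAACAT-3'

The complement of ATGTTCTCACGGGTGTATAGGACCCAATCTCGTAGATTAAGAGTGGAACATGTCTCTTCCGGCTGCTAGATCG is TACAAGAGTGCCCACATATCCTGGGTTAGAGCATCTAATTCTCACCTTGTACAGAGAAGGCCGACGATCTAGC (A↔T, G↔C). DNA strands are antiparallel, so the complementary strand runs 3'→5'; reversing gives the 5'→3' form.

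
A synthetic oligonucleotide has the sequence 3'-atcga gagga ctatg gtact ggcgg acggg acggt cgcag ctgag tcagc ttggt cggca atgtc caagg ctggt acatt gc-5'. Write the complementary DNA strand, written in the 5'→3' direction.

5'-TAGCTCTCCTGATACCATGACCGCCTGCCCTGCCAGCGTCGACTCAGTCGAACCAGCCGTTACAGGTTCCGACCATGTAACG-3'

The strand is given 3'→5', so its complement runs 5'→3' in the same left-to-right order: pair each base A↔T, G↔C.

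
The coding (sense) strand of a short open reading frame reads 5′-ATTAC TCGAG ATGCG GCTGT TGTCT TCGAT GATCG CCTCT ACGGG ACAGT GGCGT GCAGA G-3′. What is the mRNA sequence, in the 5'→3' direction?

5'-AUUACUCGAGAUGCGGCUGUUGUCUUCGAUGAUCGCCUCUACGGGACAGUGGCGUGCAGAG-3'

The mRNA is synthesized from the template strand, so it matches the coding strand with T replaced by U.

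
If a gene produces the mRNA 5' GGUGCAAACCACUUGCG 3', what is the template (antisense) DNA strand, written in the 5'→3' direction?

Replace U with T to get the coding DNA strand: GGTGCAAACCACTTGCG. The template strand is its reverse complement (complement CCACGTTTGGTGAACGC, then reverse).

5′-CGCAAGTGGTTTGCACC-3′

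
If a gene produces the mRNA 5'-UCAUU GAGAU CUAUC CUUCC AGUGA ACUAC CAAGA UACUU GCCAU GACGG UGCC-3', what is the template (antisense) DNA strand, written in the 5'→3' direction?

Replace U with T to get the coding DNA strand: TCATTGAGATCTATCCTTCCAGTGAACTACCAAGATACTTGCCATGACGGTGCC. The template strand is its reverse complement (complement AGTAACTCTAGATAGGAAGGTCACTTGATGGTTCTATGAACGGTACTGCCACGG, then reverse).

5'-GGCACCGTCATGGCAAGTATCTTGGTAGTTCACTGGAAGGATAGATCTCAATGA-3'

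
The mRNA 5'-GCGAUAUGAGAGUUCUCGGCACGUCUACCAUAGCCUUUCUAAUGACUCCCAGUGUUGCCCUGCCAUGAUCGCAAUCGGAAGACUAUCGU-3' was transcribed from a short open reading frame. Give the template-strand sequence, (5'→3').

5'-ACGATAGTCTTCCGATTGCGATCATGGCAGGGCAACACTGGGAGTCATTAGAAAGGCTATGGTAGACGTGCCGAGAACTCTCATATCGC-3'

Replace U with T to get the coding DNA strand: GCGATATGAGAGTTCTCGGCACGTCTACCATAGCCTTTCTAATGACTCCCAGTGTTGCCCTGCCATGATCGCAATCGGAAGACTATCGT. The template strand is its reverse complement (complement CGCTATACTCTCAAGAGCCGTGCAGATGGTATCGGAAAGATTACTGAGGGTCACAACGGGACGGTACTAGCGTTAGCCTTCTGATAGCA, then reverse).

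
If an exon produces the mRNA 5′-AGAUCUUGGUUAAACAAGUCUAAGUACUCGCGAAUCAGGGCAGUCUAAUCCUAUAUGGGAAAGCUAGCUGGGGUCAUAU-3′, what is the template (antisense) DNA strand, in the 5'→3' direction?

Replace U with T to get the coding DNA strand: AGATCTTGGTTAAACAAGTCTAAGTACTCGCGAATCAGGGCAGTCTAATCCTATATGGGAAAGCTAGCTGGGGTCATAT. The template strand is its reverse complement (complement TCTAGAACCAATTTGTTCAGATTCATGAGCGCTTAGTCCCGTCAGATTAGGATATACCCTTTCGATCGACCCCAGTATA, then reverse).

5′-ATATGACCCCAGCTAGCTTTCCCATATAGGATTAGACTGCCCTGATTCGCGAGTACTTAGACTTGTTTAACCAAGATCT-3′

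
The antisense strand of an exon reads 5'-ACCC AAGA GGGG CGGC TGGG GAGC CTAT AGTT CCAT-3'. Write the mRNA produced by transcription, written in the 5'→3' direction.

5'-AUGGAACUAUAGGCUCCCCAGCCGCCCCUCUUGGGU-3'

The mRNA has the sequence of the coding strand (reverse complement of the template) with T→U. Reverse complement of ACCCAAGAGGGGCGGCTGGGGAGCCTATAGTTCCAT is ATGGAACTATAGGCTCCCCAGCCGCCCCTCTTGGGT; then T→U.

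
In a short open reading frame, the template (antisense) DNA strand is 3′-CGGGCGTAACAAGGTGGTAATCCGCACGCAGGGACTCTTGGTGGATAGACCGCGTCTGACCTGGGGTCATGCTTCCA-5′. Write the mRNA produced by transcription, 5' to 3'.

Reading the template 3'→5' as shown, RNA polymerase pairs each base (A→U, T→A, G↔C) to build mRNA 5'→3' directly.

5'-GCCCGCAUUGUUCCACCAUUAGGCGUGCGUCCCUGAGAACCACCUAUCUGGCGCAGACUGGACCCCAGUACGAAGGU-3'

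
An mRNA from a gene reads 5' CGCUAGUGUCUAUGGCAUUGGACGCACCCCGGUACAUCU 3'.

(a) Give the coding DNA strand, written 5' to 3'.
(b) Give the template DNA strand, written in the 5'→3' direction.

(a) 5′-CGCTAGTGTCTATGGCATTGGACGCACCCCGGTACATCT-3′
(b) 5'-AGATGTACCGGGGTGCGTCCAATGCCATAGACACTAGCG-3'

(a) The coding strand matches the mRNA with U→T.
(b) The template strand is the reverse complement of the coding strand.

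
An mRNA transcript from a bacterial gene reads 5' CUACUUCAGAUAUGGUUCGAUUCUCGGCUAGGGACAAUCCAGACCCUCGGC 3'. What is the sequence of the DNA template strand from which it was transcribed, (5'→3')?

5'-GCCGAGGGTCTGGATTGTCCCTAGCCGAGAATCGAACCATATCTGAAGTAG-3'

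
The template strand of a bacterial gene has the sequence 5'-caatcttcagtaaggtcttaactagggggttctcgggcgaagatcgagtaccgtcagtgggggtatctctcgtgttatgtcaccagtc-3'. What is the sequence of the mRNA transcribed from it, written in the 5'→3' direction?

5′-GACUGGUGACAUAACACGAGAGAUACCCCCACUGACGGUACUCGAUCUUCGCCCGAGAACCCCCUAGUUAAGACCUUACUGAAGAUUG-3′

RNA polymerase reads the template 3'→5' and synthesizes mRNA 5'→3' by base-pairing (A→U, T→A, G↔C). The complement of the template is GTTAGAAGTCATTCCAGAATTGATCCCCCAAGAGCCCGCTTCTAGCTCATGGCAGTCACCCCCATAGAGAGCACAATACAGTGGTCAG; antiparallel, so 5'→3' the coding strand is GACTGGTGACATAACACGAGAGATACCCCCACTGACGGTACTCGATCTTCGCCCGAGAACCCCCTAGTTAAGACCTTACTGAAGATTG. Replace T with U for the mRNA.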